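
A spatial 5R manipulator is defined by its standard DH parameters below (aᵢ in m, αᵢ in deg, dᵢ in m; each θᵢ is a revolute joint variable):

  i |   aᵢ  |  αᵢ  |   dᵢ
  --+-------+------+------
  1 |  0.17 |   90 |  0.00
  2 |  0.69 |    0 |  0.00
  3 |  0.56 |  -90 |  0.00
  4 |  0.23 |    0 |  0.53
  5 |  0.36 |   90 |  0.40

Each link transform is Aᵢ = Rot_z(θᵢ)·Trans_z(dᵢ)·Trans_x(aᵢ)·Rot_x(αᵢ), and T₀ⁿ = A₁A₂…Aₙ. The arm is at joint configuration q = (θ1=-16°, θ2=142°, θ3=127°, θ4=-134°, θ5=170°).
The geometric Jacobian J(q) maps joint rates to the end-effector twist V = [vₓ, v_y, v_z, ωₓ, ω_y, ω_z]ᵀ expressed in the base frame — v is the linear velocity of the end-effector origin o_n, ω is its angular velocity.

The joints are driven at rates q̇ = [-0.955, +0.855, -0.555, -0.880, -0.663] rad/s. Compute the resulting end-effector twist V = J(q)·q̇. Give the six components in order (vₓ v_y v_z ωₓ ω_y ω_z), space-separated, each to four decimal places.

-0.3341 -0.7660 -0.3704 -1.5657 0.1369 -0.9281

o_n = [0.5357, -0.1056, -0.2828]
J₁: ẑ×o_n = [0.1056, 0.5357, -0.0000], ω = ẑ
J2: z=[-0.2756, -0.9613, 0.0000] o=[0.1634, -0.0469, 0.0000] → [0.2718, -0.0779, 0.3741, -0.2756, -0.9613, 0.0000]
J3: z=[-0.2756, -0.9613, 0.0000] o=[-0.3592, 0.1030, 0.4248] → [0.6802, -0.1950, 0.9178, -0.2756, -0.9613, 0.0000]
J4: z=[0.9611, -0.2756, -0.0175] o=[-0.3686, 0.1057, -0.1351] → [0.0370, 0.1262, 0.0461, 0.9611, -0.2756, -0.0175]
J5: z=[0.9611, -0.2756, -0.0175] o=[0.0978, -0.2002, 0.0154] → [0.0838, 0.2789, 0.2116, 0.9611, -0.2756, -0.0175]
V = J·q̇ = [-0.3341, -0.7660, -0.3704, -1.5657, 0.1369, -0.9281]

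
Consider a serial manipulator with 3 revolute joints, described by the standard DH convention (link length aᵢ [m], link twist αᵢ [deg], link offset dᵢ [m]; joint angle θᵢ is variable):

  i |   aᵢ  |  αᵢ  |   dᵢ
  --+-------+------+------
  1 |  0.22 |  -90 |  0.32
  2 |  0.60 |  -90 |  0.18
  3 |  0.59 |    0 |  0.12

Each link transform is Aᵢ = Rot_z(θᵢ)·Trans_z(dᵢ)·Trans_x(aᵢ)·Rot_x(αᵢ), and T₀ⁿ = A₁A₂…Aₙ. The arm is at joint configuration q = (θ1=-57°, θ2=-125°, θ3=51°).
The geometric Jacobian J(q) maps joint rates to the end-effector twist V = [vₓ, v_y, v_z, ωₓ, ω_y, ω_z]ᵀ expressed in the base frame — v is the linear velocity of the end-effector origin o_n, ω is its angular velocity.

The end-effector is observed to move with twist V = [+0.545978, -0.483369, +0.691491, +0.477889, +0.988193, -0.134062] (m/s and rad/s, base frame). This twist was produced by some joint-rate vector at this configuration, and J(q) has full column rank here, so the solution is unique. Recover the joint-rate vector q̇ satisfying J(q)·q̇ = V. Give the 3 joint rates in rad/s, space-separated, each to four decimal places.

o_n = [-0.3637, 0.0486, 1.1845]
J₁: ẑ×o_n = [-0.0486, -0.3637, 0.0000], ω = ẑ
J2: z=[0.8387, 0.5446, 0.0000] o=[0.1198, -0.1845, 0.3200] → [0.4708, -0.7250, 0.4588, 0.8387, 0.5446, 0.0000]
J3: z=[0.4461, -0.6870, 0.5736] o=[0.0833, 0.2022, 0.8115] → [-0.1682, -0.4228, -0.3756, 0.4461, -0.6870, 0.5736]
q̇ = J⁺·V = [0.2640, 0.9390, -0.6940]

0.2640 0.9390 -0.6940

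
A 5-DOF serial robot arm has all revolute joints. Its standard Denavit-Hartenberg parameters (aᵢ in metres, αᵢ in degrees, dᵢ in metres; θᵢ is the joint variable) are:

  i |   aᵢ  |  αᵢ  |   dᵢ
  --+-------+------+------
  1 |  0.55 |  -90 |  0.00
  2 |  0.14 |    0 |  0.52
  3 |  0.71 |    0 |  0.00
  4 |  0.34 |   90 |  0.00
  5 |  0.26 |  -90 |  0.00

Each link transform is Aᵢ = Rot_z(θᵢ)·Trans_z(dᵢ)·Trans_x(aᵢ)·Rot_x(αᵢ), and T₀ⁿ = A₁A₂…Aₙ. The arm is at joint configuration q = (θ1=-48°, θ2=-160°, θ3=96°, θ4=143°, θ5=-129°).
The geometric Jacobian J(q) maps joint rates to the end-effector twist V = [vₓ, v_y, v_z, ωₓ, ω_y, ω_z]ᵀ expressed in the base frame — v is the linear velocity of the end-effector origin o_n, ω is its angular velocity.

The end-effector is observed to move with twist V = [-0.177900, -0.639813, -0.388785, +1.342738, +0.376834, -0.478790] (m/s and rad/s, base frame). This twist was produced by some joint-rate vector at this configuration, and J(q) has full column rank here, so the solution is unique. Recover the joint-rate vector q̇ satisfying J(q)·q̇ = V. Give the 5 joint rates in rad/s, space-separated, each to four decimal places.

o_n = [0.7471, -0.3545, 0.5129]
J₁: ẑ×o_n = [0.3545, 0.7471, -0.0000], ω = ẑ
J2: z=[0.7431, 0.6691, 0.0000] o=[0.3680, -0.4087, 0.0000] → [0.3432, -0.3812, -0.2133, 0.7431, 0.6691, 0.0000]
J3: z=[0.7431, 0.6691, 0.0000] o=[0.6664, 0.0370, 0.0479] → [0.3112, -0.3456, -0.3449, 0.7431, 0.6691, 0.0000]
J4: z=[0.7431, 0.6691, 0.0000] o=[0.8747, -0.1943, 0.6860] → [-0.1159, 0.1287, -0.0337, 0.7431, 0.6691, 0.0000]
J5: z=[0.6568, -0.7295, 0.1908] o=[0.9181, -0.2425, 0.3523] → [-0.0958, -0.1381, -0.1983, 0.6568, -0.7295, 0.1908]
q̇ = J⁺·V = [-0.5990, -0.3040, 0.8880, 0.6660, 0.6300]

-0.5990 -0.3040 0.8880 0.6660 0.6300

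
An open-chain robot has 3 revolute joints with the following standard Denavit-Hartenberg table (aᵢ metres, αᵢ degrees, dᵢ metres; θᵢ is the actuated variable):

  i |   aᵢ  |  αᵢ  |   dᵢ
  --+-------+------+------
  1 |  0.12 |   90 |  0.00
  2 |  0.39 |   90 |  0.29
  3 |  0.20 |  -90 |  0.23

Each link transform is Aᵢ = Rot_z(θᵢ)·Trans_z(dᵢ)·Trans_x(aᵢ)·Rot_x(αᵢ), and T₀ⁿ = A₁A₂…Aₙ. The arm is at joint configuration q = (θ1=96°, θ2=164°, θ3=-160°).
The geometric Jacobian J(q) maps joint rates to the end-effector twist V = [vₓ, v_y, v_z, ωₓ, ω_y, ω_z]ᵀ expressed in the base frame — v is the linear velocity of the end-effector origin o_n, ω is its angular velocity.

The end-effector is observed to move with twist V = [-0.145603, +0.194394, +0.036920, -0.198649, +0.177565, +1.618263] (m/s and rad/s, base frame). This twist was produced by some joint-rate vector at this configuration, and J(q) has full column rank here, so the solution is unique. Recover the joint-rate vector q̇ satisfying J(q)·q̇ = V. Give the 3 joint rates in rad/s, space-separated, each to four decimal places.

0.9300 -0.1790 0.7160

o_n = [0.2215, 0.0124, 0.2768]
J₁: ẑ×o_n = [-0.0124, 0.2215, 0.0000], ω = ẑ
J2: z=[0.9945, 0.1045, 0.0000] o=[-0.0125, 0.1193, 0.0000] → [0.0289, -0.2753, -0.1308, 0.9945, 0.1045, 0.0000]
J3: z=[-0.0288, 0.2741, 0.9613] o=[0.3151, -0.2232, 0.1075] → [-0.1800, -0.0850, 0.0189, -0.0288, 0.2741, 0.9613]
q̇ = J⁺·V = [0.9300, -0.1790, 0.7160]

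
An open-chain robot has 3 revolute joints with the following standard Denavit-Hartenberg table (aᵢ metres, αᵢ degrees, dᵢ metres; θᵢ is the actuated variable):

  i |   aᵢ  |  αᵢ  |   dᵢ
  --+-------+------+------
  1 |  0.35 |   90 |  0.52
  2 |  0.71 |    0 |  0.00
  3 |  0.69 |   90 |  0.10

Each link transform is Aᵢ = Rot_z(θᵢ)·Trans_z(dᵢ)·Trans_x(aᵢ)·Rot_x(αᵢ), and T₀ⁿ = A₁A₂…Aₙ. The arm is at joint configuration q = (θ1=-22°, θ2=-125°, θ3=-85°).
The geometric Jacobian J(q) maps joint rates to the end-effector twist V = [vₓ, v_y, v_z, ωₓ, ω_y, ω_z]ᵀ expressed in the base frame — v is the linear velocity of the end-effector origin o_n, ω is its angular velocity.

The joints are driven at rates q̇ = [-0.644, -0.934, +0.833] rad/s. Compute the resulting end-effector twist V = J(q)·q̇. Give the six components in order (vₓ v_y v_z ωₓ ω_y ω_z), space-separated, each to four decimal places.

o_n = [-0.6446, 0.1526, 0.2834]
J₁: ẑ×o_n = [-0.1526, -0.6446, 0.0000], ω = ẑ
J2: z=[-0.3746, -0.9272, 0.0000] o=[0.3245, -0.1311, 0.5200] → [0.2194, -0.0886, -1.0048, -0.3746, -0.9272, 0.0000]
J3: z=[-0.3746, -0.9272, 0.0000] o=[-0.0531, 0.0214, -0.0616] → [-0.3199, 0.1292, -0.5976, -0.3746, -0.9272, 0.0000]
V = J·q̇ = [-0.3731, 0.6055, 0.4407, 0.0378, 0.0936, -0.6440]

-0.3731 0.6055 0.4407 0.0378 0.0936 -0.6440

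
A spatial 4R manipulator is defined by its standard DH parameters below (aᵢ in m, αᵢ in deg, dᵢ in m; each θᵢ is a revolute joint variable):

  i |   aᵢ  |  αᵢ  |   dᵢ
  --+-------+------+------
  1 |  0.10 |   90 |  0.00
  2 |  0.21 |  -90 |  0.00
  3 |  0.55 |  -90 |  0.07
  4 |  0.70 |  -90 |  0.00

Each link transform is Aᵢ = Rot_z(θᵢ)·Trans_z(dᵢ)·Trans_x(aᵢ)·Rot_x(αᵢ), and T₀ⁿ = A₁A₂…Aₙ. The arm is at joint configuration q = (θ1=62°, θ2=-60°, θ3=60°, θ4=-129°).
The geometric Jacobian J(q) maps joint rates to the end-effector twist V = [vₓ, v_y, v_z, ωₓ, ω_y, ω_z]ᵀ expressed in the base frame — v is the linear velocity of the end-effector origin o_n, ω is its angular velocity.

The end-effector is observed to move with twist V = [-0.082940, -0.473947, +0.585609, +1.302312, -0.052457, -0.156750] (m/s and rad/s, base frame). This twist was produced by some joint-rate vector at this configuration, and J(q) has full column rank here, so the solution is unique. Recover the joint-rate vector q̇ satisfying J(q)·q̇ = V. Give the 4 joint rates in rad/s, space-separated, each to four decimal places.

o_n = [0.2750, 0.7192, 0.0777]
J₁: ẑ×o_n = [-0.7192, 0.2750, 0.0000], ω = ẑ
J2: z=[0.8829, -0.4695, 0.0000] o=[0.0469, 0.0883, 0.0000] → [-0.0365, -0.0686, 0.6641, 0.8829, -0.4695, 0.0000]
J3: z=[0.4066, 0.7647, 0.5000] o=[0.0962, 0.1810, -0.1819] → [-0.0706, -0.0162, 0.0821, 0.4066, 0.7647, 0.5000]
J4: z=[-0.6448, -0.1476, 0.7500] o=[-0.2313, 0.5796, -0.3850] → [-0.1730, 0.6781, -0.0153, -0.6448, -0.1476, 0.7500]
q̇ = J⁺·V = [0.2100, 0.8280, 0.3060, -0.6930]

0.2100 0.8280 0.3060 -0.6930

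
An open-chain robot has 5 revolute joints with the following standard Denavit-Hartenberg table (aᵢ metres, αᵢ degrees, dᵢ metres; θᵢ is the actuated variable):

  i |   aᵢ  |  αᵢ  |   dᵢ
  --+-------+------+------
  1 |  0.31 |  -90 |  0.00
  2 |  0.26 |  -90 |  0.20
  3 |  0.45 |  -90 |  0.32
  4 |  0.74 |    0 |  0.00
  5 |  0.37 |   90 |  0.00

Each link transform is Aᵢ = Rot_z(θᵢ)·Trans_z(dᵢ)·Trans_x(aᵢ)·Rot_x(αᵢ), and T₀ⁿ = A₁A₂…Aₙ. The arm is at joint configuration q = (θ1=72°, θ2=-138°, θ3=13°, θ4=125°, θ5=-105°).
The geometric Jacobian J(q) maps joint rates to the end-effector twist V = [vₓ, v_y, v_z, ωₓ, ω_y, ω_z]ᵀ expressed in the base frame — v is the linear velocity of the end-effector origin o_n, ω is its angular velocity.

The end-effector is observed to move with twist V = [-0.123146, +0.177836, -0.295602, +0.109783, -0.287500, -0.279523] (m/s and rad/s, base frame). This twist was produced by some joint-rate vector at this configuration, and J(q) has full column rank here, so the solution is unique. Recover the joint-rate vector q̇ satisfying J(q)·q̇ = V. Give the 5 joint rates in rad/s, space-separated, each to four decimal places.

-0.1480 -0.5830 -0.2580 0.1910 -0.5910

o_n = [-0.2431, -0.3728, 0.1106]
J₁: ẑ×o_n = [0.3728, -0.2431, 0.0000], ω = ẑ
J2: z=[-0.9511, 0.3090, 0.0000] o=[0.0958, 0.2948, 0.0000] → [0.0342, 0.1052, 0.7396, -0.9511, 0.3090, 0.0000]
J3: z=[0.2068, 0.6364, 0.7431] o=[-0.1541, 0.1729, 0.1740] → [0.3652, -0.0530, -0.0562, 0.2068, 0.6364, 0.7431]
J4: z=[0.9783, -0.1421, -0.1505] o=[-0.0924, 0.0353, 0.7052] → [0.0231, 0.6044, -0.4207, 0.9783, -0.1421, -0.1505]
J5: z=[0.9783, -0.1421, -0.1505] o=[-0.2135, -0.0286, -0.0220] → [-0.0706, -0.1253, -0.3409, 0.9783, -0.1421, -0.1505]
q̇ = J⁺·V = [-0.1480, -0.5830, -0.2580, 0.1910, -0.5910]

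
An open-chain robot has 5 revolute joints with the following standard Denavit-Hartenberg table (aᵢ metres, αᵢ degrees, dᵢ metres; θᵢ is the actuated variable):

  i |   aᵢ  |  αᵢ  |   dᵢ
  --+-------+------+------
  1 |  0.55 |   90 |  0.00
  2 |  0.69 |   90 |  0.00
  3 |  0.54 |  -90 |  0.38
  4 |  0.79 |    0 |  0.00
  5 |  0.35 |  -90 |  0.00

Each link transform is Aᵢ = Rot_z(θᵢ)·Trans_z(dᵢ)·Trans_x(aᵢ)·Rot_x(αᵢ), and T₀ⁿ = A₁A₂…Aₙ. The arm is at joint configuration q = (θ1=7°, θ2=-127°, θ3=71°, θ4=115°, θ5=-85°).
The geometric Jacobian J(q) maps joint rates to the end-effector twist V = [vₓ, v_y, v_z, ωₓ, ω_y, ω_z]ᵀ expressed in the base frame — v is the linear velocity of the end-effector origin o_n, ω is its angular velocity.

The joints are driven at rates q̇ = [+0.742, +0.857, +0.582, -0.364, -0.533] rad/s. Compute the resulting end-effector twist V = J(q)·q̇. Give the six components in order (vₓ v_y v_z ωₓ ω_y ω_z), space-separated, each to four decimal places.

o_n = [0.4984, -0.4239, -0.9910]
J₁: ẑ×o_n = [0.4239, 0.4984, -0.0000], ω = ẑ
J2: z=[0.1219, -0.9925, 0.0000] o=[0.5459, 0.0670, 0.0000] → [0.9836, 0.1208, -0.1069, 0.1219, -0.9925, 0.0000]
J3: z=[-0.7927, -0.0973, 0.6018] o=[0.1337, 0.0164, -0.5511] → [0.3078, -0.1292, 0.3845, -0.7927, -0.0973, 0.6018]
J4: z=[0.6045, -0.2538, 0.7551] o=[-0.2103, -0.5402, -0.4628] → [0.0462, 0.8544, 0.2502, 0.6045, -0.2538, 0.7551]
J5: z=[0.6045, -0.2538, 0.7551] o=[0.3837, -0.1492, -0.8069] → [0.2541, 0.1979, -0.1369, 0.6045, -0.2538, 0.7551]
V = J·q̇ = [1.1844, -0.0184, 0.1141, -0.8991, -0.6796, 0.4149]

1.1844 -0.0184 0.1141 -0.8991 -0.6796 0.4149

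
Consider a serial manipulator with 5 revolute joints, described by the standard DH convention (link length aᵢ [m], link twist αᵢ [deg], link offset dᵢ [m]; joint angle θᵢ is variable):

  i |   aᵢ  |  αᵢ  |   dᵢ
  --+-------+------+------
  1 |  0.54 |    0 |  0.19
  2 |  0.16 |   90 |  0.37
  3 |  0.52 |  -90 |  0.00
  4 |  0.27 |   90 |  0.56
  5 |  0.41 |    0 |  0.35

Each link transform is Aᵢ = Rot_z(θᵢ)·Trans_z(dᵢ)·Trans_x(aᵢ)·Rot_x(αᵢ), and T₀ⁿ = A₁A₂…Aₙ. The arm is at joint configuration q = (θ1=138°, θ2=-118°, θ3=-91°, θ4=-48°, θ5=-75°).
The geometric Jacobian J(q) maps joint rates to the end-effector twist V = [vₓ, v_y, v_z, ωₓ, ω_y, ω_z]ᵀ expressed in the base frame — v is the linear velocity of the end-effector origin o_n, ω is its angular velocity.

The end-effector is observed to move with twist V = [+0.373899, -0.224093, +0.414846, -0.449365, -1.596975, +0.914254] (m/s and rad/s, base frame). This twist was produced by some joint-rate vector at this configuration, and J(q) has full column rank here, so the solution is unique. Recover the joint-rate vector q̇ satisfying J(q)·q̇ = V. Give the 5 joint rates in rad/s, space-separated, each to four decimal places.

0.8130 -0.5110 0.8110 -0.9790 0.8010

o_n = [0.0704, -0.0137, 0.0456]
J₁: ẑ×o_n = [0.0137, 0.0704, -0.0000], ω = ẑ
J2: z=[0.0000, 0.0000, 1.0000] o=[-0.4013, 0.3613, 0.1900] → [0.3750, 0.4717, -0.0000, 0.0000, 0.0000, 1.0000]
J3: z=[0.3420, -0.9397, 0.0000] o=[-0.2509, 0.4161, 0.5600] → [0.4833, 0.1759, 0.1550, 0.3420, -0.9397, 0.0000]
J4: z=[0.9395, 0.3420, -0.0175] o=[-0.2595, 0.4129, 0.0401] → [-0.0055, -0.0110, -0.5136, 0.9395, 0.3420, -0.0175]
J5: z=[0.2410, -0.6243, 0.7430] o=[0.3323, 0.4148, -0.1503] → [0.1960, -0.2419, -0.2668, 0.2410, -0.6243, 0.7430]
q̇ = J⁺·V = [0.8130, -0.5110, 0.8110, -0.9790, 0.8010]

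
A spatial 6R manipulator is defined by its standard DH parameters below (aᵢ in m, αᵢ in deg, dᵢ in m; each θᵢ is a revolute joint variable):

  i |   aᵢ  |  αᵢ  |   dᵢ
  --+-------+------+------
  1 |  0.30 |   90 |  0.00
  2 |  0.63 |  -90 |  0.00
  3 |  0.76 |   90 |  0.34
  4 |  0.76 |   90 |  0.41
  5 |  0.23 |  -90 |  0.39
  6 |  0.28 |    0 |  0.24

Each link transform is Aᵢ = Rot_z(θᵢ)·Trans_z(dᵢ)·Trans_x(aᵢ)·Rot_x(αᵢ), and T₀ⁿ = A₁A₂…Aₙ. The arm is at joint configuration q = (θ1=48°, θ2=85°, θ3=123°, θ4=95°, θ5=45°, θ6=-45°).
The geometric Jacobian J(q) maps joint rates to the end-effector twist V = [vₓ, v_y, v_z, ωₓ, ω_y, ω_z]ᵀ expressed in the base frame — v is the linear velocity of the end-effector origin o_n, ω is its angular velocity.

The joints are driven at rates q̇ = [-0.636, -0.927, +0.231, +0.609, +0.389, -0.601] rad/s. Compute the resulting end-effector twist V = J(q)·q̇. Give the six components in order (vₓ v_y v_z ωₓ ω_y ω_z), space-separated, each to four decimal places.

0.9422 1.3682 0.9840 -1.4427 0.3721 -0.6124

o_n = [-1.7607, 0.3519, 0.7885]
J₁: ẑ×o_n = [-0.3519, -1.7607, 0.0000], ω = ẑ
J2: z=[0.7431, -0.6691, 0.0000] o=[0.2007, 0.2229, 0.0000] → [-0.5276, -0.5859, -1.2167, 0.7431, -0.6691, 0.0000]
J3: z=[-0.6666, -0.7403, 0.0872] o=[0.2375, 0.2637, 0.6276] → [-0.1268, -0.0669, -1.5381, -0.6666, -0.7403, 0.0872]
J4: z=[-0.3558, 0.4188, 0.8355] o=[-0.4870, 0.4117, 0.2449] → [0.2776, -0.8708, 0.5547, -0.3558, 0.4188, 0.8355]
J5: z=[-0.7106, 0.4594, -0.5329] o=[-1.0942, -0.0119, 0.6894] → [0.2394, 0.4257, 0.0477, -0.7106, 0.4594, -0.5329]
J6: z=[0.1776, 0.8500, 0.4959] o=[-1.5279, 0.1079, 0.6392] → [0.0059, -0.1420, 0.2413, 0.1776, 0.8500, 0.4959]
V = J·q̇ = [0.9422, 1.3682, 0.9840, -1.4427, 0.3721, -0.6124]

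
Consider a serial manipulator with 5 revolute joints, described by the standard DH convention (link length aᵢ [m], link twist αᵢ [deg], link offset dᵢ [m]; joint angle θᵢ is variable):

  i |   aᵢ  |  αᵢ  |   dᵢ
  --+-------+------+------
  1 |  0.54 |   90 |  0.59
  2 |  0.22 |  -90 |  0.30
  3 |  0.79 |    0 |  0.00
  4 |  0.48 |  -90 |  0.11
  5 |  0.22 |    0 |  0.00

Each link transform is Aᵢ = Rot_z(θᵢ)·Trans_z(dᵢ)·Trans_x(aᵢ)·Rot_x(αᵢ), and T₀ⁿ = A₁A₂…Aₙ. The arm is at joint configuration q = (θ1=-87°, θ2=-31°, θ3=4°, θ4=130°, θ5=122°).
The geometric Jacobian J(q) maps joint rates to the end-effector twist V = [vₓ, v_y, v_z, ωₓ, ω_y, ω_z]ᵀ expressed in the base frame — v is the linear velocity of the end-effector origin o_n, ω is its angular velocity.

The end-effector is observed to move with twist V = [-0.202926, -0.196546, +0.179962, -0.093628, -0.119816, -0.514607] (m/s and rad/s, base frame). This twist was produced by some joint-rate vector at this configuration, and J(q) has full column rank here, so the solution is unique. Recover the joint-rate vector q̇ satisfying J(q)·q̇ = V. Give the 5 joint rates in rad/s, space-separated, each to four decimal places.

o_n = [0.0766, -1.1458, 0.1352]
J₁: ẑ×o_n = [1.1458, 0.0766, -0.0000], ω = ẑ
J2: z=[-0.9986, -0.0523, 0.0000] o=[0.0283, -0.5393, 0.5900] → [0.0238, -0.4542, 0.6083, -0.9986, -0.0523, 0.0000]
J3: z=[0.0270, -0.5143, 0.8572] o=[-0.2615, -0.7433, 0.4767] → [0.5207, 0.2990, 0.1630, 0.0270, -0.5143, 0.8572]
J4: z=[0.0270, -0.5143, 0.8572] o=[-0.1711, -1.4150, 0.0708] → [-0.2638, 0.2106, 0.1346, 0.0270, -0.5143, 0.8572]
J5: z=[-0.7260, 0.5794, 0.3705] o=[0.1617, -1.1681, 0.3368] → [-0.1251, -0.1779, 0.0332, -0.7260, 0.5794, 0.3705]
q̇ = J⁺·V = [-0.1120, 0.3950, -0.2710, -0.0150, -0.4250]

-0.1120 0.3950 -0.2710 -0.0150 -0.4250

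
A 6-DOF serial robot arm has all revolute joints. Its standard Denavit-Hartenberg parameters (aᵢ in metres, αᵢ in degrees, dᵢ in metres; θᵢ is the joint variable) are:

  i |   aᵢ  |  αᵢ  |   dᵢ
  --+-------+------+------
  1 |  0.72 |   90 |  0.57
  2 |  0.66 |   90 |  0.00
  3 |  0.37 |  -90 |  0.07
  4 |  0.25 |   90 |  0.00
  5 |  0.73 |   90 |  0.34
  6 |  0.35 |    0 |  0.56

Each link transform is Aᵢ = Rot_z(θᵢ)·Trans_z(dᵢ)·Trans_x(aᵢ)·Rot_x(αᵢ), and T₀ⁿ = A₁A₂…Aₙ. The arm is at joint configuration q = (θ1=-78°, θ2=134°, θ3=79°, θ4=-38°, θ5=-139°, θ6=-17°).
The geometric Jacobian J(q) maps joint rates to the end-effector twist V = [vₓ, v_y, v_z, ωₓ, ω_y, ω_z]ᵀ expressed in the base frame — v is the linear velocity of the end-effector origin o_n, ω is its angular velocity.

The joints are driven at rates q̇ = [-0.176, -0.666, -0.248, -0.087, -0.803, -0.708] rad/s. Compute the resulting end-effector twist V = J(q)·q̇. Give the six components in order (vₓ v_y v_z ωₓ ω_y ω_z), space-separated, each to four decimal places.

o_n = [0.5163, 0.1944, 0.9555]
J₁: ẑ×o_n = [-0.1944, 0.5163, 0.0000], ω = ẑ
J2: z=[-0.9781, -0.2079, 0.0000] o=[0.1497, -0.7043, 0.5700] → [-0.0802, 0.3771, -0.8028, -0.9781, -0.2079, 0.0000]
J3: z=[0.1496, -0.7036, 0.6947] o=[0.0544, -0.2558, 1.0448] → [-0.2500, 0.3342, 0.3924, 0.1496, -0.7036, 0.6947]
J4: z=[-0.0449, -0.7067, -0.7061] o=[-0.3006, -0.3326, 1.1442] → [0.5055, -0.5853, 0.5536, -0.0449, -0.7067, -0.7061]
J5: z=[0.7260, -0.5086, 0.4629] o=[-0.4722, -0.4556, 1.2781] → [-0.1368, 0.6918, 0.9746, 0.7260, -0.5086, 0.4629]
J6: z=[0.4164, -0.2106, -0.8845] o=[0.1742, -0.0191, 1.4785] → [0.2990, -0.0848, 0.1610, 0.4164, -0.2106, -0.8845]
V = J·q̇ = [0.0038, -0.8694, -0.5074, -0.2595, 0.9320, -0.0324]

0.0038 -0.8694 -0.5074 -0.2595 0.9320 -0.0324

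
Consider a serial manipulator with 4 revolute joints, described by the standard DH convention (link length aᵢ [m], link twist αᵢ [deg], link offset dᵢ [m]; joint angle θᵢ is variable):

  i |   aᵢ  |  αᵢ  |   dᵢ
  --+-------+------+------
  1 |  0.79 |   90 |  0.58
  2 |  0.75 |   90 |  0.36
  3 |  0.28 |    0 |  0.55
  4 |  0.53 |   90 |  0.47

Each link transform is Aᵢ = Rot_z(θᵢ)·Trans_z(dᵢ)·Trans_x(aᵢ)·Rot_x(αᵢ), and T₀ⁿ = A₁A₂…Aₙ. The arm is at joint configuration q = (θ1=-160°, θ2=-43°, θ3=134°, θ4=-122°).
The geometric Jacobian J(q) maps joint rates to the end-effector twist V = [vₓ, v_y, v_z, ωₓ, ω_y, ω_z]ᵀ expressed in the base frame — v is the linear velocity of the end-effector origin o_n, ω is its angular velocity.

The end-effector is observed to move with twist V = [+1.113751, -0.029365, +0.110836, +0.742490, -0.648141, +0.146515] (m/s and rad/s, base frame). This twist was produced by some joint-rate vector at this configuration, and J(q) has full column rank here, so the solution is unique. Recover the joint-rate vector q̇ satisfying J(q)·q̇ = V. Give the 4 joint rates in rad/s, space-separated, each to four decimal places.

o_n = [-1.0564, 0.3302, -0.8984]
J₁: ẑ×o_n = [-0.3302, -1.0564, 0.0000], ω = ẑ
J2: z=[-0.3420, 0.9397, 0.0000] o=[-0.7424, -0.2702, 0.5800] → [-1.3892, -0.5056, 0.0898, -0.3420, 0.9397, 0.0000]
J3: z=[0.6409, 0.2333, -0.7314] o=[-1.3809, -0.1195, 0.0685] → [0.1034, 0.3823, 0.2125, 0.6409, 0.2333, -0.7314]
J4: z=[0.6409, 0.2333, -0.7314] o=[-0.9637, 0.2467, -0.2011] → [-0.1016, 0.5147, 0.0752, 0.6409, 0.2333, -0.7314]
q̇ = J⁺·V = [0.6570, -0.8630, 0.9890, -0.2910]

0.6570 -0.8630 0.9890 -0.2910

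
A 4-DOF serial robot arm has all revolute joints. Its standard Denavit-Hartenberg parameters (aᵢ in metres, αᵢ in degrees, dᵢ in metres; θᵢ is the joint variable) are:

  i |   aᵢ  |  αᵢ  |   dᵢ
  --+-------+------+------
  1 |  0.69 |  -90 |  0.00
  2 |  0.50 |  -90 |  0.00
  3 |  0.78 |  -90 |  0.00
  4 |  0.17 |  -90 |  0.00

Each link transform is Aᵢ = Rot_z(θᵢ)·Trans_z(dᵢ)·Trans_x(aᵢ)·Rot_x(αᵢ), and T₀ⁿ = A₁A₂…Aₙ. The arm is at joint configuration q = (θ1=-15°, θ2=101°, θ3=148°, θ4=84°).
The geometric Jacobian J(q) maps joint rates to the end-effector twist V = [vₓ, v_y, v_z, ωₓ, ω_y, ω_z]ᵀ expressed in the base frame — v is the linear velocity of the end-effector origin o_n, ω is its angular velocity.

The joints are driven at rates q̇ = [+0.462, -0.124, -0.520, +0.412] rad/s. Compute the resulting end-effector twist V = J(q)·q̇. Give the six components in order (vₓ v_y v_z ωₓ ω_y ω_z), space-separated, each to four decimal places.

0.1522 0.0587 -0.2504 0.5916 0.0748 0.5771

o_n = [0.7499, -0.6386, 0.1410]
J₁: ẑ×o_n = [0.6386, 0.7499, -0.0000], ω = ẑ
J2: z=[0.2588, 0.9659, 0.0000] o=[0.6665, -0.1786, 0.0000] → [0.1362, -0.0365, -0.1996, 0.2588, 0.9659, 0.0000]
J3: z=[-0.9482, 0.2541, 0.1908] o=[0.5743, -0.1539, -0.4908] → [0.2530, 0.6326, 0.4150, -0.9482, 0.2541, 0.1908]
J4: z=[0.3172, 0.7930, 0.5202] o=[0.5893, -0.5858, 0.1585] → [0.0136, 0.0891, -0.1441, 0.3172, 0.7930, 0.5202]
V = J·q̇ = [0.1522, 0.0587, -0.2504, 0.5916, 0.0748, 0.5771]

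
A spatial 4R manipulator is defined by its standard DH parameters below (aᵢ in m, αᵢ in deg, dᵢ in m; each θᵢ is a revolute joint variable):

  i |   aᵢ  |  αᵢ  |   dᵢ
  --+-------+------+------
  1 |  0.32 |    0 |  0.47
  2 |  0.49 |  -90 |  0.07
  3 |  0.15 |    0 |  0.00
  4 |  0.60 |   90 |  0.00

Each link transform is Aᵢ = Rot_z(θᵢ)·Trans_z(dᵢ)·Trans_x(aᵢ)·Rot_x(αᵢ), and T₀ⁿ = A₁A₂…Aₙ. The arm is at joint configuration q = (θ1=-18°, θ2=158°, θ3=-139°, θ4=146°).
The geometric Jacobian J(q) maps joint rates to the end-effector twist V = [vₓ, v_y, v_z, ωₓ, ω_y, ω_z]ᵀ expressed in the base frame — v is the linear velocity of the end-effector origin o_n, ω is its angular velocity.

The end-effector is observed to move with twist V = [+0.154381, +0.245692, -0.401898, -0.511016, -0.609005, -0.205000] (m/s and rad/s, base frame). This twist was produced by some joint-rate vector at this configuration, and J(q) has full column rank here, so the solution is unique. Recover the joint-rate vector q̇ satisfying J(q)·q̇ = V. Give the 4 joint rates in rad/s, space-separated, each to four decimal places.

0.2970 -0.5020 0.6320 0.1630

o_n = [-0.4405, 0.5261, 0.5653]
J₁: ẑ×o_n = [-0.5261, -0.4405, 0.0000], ω = ẑ
J2: z=[0.0000, 0.0000, 1.0000] o=[0.3043, -0.0989, 0.4700] → [-0.6250, -0.7448, 0.0000, 0.0000, 0.0000, 1.0000]
J3: z=[-0.6428, -0.7660, 0.0000] o=[-0.0710, 0.2161, 0.5400] → [-0.0194, 0.0163, -0.4823, -0.6428, -0.7660, 0.0000]
J4: z=[-0.6428, -0.7660, 0.0000] o=[0.0157, 0.1433, 0.6384] → [0.0560, -0.0470, -0.5955, -0.6428, -0.7660, 0.0000]
q̇ = J⁺·V = [0.2970, -0.5020, 0.6320, 0.1630]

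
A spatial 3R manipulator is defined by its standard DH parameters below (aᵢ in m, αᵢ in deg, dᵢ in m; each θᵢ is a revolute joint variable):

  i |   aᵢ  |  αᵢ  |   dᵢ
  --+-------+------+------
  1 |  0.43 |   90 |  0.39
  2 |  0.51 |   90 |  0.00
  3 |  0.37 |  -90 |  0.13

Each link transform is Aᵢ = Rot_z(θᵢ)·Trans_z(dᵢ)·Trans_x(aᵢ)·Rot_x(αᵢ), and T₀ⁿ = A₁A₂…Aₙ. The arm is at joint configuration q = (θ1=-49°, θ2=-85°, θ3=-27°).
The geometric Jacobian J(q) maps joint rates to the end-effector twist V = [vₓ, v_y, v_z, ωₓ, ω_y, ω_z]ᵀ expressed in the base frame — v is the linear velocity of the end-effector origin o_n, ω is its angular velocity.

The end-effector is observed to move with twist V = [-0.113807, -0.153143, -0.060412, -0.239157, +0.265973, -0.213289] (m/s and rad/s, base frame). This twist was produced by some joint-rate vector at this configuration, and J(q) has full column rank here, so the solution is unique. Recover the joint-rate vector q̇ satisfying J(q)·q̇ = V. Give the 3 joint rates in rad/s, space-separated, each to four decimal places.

-0.1820 0.0060 0.3590

o_n = [0.3719, -0.1718, -0.4578]
J₁: ẑ×o_n = [0.1718, 0.3719, -0.0000], ω = ẑ
J2: z=[-0.7547, -0.6561, 0.0000] o=[0.2821, -0.3245, 0.3900] → [0.5562, -0.6398, -0.0563, -0.7547, -0.6561, 0.0000]
J3: z=[-0.6536, 0.7518, -0.0872] o=[0.3113, -0.3581, -0.1181] → [-0.2392, -0.2273, -0.1673, -0.6536, 0.7518, -0.0872]
q̇ = J⁺·V = [-0.1820, 0.0060, 0.3590]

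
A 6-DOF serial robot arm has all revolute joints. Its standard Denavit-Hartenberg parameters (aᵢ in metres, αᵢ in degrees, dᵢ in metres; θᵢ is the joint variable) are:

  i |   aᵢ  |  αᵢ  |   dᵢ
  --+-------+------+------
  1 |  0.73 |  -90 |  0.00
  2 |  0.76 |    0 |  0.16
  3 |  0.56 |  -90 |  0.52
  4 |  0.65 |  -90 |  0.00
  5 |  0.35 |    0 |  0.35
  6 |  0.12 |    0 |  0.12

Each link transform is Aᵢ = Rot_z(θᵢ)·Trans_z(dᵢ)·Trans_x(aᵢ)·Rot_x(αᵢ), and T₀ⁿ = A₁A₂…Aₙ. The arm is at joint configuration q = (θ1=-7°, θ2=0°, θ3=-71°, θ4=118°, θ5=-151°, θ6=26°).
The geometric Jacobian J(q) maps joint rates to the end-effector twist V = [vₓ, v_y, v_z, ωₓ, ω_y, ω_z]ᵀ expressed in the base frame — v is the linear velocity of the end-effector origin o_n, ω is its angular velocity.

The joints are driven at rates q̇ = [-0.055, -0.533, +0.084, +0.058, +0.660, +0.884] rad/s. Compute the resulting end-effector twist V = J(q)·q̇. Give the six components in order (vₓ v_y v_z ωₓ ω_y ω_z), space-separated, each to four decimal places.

0.2807 -0.3342 0.3025 -0.3525 0.3212 -1.3629

o_n = [1.8157, 0.4398, -0.0722]
J₁: ẑ×o_n = [-0.4398, 1.8157, 0.0000], ω = ẑ
J2: z=[0.1219, 0.9925, 0.0000] o=[0.7246, -0.0890, 0.0000] → [-0.0717, 0.0088, -1.0186, 0.1219, 0.9925, 0.0000]
J3: z=[0.1219, 0.9925, 0.0000] o=[1.4984, -0.0228, 0.0000] → [-0.0717, 0.0088, -0.2586, 0.1219, 0.9925, 0.0000]
J4: z=[0.9385, -0.1152, -0.3256] o=[1.7427, 0.4711, 0.5295] → [0.0591, 0.5409, -0.0210, 0.9385, -0.1152, -0.3256]
J5: z=[-0.2281, 0.5010, -0.8348] o=[1.5742, -0.0864, 0.2410] → [0.2824, -0.2731, -0.2410, -0.2281, 0.5010, -0.8348]
J6: z=[-0.2281, 0.5010, -0.8348] o=[1.7330, 0.3320, 0.0294] → [0.0391, -0.0922, -0.0660, -0.2281, 0.5010, -0.8348]
V = J·q̇ = [0.2807, -0.3342, 0.3025, -0.3525, 0.3212, -1.3629]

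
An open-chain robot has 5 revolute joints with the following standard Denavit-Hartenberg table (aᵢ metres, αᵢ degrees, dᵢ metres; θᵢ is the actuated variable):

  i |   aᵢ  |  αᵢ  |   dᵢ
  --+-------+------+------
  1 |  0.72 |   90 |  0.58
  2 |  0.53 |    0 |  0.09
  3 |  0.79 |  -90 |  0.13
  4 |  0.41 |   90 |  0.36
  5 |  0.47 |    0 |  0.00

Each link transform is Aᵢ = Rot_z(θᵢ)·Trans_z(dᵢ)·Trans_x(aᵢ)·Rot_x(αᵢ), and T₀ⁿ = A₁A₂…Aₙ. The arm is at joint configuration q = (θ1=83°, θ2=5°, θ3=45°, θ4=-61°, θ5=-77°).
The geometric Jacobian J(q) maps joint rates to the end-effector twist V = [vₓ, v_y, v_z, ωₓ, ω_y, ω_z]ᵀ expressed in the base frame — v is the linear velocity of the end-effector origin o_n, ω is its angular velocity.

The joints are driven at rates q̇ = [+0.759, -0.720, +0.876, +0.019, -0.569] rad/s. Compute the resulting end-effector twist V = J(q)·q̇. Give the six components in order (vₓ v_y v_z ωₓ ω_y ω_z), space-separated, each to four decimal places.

o_n = [0.9088, 1.8949, 1.3599]
J₁: ẑ×o_n = [-1.8949, 0.9088, 0.0000], ω = ẑ
J2: z=[0.9925, -0.1219, 0.0000] o=[0.0877, 0.7146, 0.5800] → [-0.0951, -0.7741, 1.2715, 0.9925, -0.1219, 0.0000]
J3: z=[0.9925, -0.1219, 0.0000] o=[0.2414, 1.2277, 0.6262] → [-0.0894, -0.7283, 0.7436, 0.9925, -0.1219, 0.0000]
J4: z=[-0.0934, -0.7603, 0.6428] o=[0.4323, 1.7159, 1.2314] → [-0.2128, 0.3182, 0.3455, -0.0934, -0.7603, 0.6428]
J5: z=[0.4127, -0.6171, -0.6700] o=[0.7702, 1.5253, 1.6150] → [0.4051, 0.0124, 0.2380, 0.4127, -0.6171, -0.6700]
V = J·q̇ = [-1.6827, 0.6081, -0.3930, -0.0818, 0.3177, 1.1524]

-1.6827 0.6081 -0.3930 -0.0818 0.3177 1.1524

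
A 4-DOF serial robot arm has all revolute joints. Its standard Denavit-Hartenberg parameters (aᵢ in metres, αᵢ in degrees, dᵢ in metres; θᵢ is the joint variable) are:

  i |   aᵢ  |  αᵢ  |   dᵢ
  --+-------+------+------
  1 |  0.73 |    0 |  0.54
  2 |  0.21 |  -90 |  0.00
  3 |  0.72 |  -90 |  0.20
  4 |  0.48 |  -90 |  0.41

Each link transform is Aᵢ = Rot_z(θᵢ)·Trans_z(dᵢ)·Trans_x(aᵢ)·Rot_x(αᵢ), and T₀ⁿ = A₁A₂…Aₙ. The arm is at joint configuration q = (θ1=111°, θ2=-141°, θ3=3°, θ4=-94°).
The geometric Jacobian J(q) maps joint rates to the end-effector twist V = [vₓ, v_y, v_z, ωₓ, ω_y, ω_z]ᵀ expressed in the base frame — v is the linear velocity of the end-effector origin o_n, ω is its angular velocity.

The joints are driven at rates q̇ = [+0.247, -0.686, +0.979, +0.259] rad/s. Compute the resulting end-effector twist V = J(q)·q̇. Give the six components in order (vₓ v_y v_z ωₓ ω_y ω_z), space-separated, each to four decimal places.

o_n = [0.8348, 0.8323, 0.0946]
J₁: ẑ×o_n = [-0.8323, 0.8348, 0.0000], ω = ẑ
J2: z=[0.0000, 0.0000, 1.0000] o=[-0.2616, 0.6815, 0.5400] → [-0.1508, 1.0964, 0.0000, 0.0000, 0.0000, 1.0000]
J3: z=[0.5000, 0.8660, 0.0000] o=[-0.0797, 0.5765, 0.5400] → [-0.3857, 0.2227, -0.6641, 0.5000, 0.8660, 0.0000]
J4: z=[-0.0453, 0.0262, -0.9986] o=[0.6429, 0.3902, 0.5023] → [0.4309, -0.2101, -0.0251, -0.0453, 0.0262, -0.9986]
V = J·q̇ = [-0.3681, -0.3824, -0.6567, 0.4778, 0.8546, -0.6976]

-0.3681 -0.3824 -0.6567 0.4778 0.8546 -0.6976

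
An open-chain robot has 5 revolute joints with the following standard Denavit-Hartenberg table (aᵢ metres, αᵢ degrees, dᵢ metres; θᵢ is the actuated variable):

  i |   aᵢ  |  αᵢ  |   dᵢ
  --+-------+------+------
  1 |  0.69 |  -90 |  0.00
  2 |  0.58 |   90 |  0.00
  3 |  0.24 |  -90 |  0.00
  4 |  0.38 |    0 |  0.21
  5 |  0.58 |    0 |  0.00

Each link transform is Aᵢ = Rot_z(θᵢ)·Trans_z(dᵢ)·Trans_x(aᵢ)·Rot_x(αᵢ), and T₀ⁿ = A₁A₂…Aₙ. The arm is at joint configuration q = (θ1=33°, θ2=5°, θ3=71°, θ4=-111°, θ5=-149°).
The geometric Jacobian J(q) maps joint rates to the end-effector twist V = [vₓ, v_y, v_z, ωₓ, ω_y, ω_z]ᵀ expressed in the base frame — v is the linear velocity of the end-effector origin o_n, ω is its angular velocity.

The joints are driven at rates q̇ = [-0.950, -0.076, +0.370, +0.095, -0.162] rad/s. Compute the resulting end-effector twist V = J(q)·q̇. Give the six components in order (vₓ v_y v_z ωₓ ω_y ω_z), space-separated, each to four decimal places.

0.6178 -0.7966 0.0339 0.1332 -0.0301 -0.5869

o_n = [0.8436, 0.6328, -0.2489]
J₁: ẑ×o_n = [-0.6328, 0.8436, 0.0000], ω = ẑ
J2: z=[-0.5446, 0.8387, 0.0000] o=[0.5787, 0.3758, 0.0000] → [-0.2088, -0.1356, -0.3621, -0.5446, 0.8387, 0.0000]
J3: z=[0.0731, 0.0475, 0.9962] o=[1.0633, 0.6905, -0.0506] → [0.0480, -0.2044, 0.0062, 0.0731, 0.0475, 0.9962]
J4: z=[-0.9673, -0.2400, 0.0824] o=[1.0049, 0.9232, -0.0574] → [0.0699, -0.1986, 0.2421, -0.9673, -0.2400, 0.0824]
J5: z=[-0.9673, -0.2400, 0.0824] o=[0.8608, 0.7576, 0.3172] → [0.1461, -0.5491, 0.1165, -0.9673, -0.2400, 0.0824]
V = J·q̇ = [0.6178, -0.7966, 0.0339, 0.1332, -0.0301, -0.5869]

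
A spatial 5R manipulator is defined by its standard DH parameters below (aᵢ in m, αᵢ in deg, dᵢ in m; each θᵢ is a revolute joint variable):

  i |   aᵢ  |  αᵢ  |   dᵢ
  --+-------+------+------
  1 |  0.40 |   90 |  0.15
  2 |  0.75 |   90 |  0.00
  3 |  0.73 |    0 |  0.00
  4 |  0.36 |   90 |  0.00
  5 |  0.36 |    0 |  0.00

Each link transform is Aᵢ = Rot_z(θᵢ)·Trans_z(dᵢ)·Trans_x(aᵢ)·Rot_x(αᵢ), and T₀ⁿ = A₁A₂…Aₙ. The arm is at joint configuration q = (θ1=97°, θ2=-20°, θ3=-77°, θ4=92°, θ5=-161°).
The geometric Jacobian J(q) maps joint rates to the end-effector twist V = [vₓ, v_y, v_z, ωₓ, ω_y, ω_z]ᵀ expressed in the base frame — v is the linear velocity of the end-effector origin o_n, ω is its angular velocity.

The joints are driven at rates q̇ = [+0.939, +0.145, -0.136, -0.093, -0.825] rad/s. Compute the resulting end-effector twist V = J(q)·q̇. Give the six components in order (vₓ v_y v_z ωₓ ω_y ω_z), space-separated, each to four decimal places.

-1.1683 -1.0567 -0.0663 0.9498 -0.0066 1.2272

o_n = [-0.8614, 1.2211, -0.0590]
J₁: ẑ×o_n = [-1.2211, -0.8614, 0.0000], ω = ẑ
J2: z=[0.9925, 0.1219, 0.0000] o=[-0.0487, 0.3970, 0.1500] → [-0.0255, 0.2075, 0.9170, 0.9925, 0.1219, 0.0000]
J3: z=[0.0417, -0.3395, -0.9397] o=[-0.1346, 1.0965, -0.1065] → [0.1009, 0.6810, -0.2415, 0.0417, -0.3395, -0.9397]
J4: z=[0.0417, -0.3395, -0.9397] o=[-0.8594, 1.1630, -0.1627] → [0.0194, -0.0024, 0.0017, 0.0417, -0.3395, -0.9397]
J5: z=[-0.9884, 0.1237, -0.0885] o=[-0.8068, 1.4987, -0.2816] → [0.0030, 0.2248, 0.2811, -0.9884, 0.1237, -0.0885]
V = J·q̇ = [-1.1683, -1.0567, -0.0663, 0.9498, -0.0066, 1.2272]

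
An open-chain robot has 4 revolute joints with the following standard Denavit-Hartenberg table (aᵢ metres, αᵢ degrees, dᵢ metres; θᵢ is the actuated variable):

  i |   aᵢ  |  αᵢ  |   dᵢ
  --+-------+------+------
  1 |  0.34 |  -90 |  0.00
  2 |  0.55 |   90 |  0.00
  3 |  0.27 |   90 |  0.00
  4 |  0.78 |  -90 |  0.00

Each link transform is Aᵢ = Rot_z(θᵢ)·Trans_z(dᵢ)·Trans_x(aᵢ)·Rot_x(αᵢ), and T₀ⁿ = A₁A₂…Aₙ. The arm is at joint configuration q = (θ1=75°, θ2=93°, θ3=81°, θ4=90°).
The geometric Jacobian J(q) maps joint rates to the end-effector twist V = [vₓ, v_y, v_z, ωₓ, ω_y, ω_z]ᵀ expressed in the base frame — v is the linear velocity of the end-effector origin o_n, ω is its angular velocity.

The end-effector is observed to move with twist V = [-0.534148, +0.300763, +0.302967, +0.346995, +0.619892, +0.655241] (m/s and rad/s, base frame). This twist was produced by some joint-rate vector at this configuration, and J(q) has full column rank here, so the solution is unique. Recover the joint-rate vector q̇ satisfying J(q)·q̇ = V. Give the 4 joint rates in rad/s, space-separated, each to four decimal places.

o_n = [0.0240, 1.1199, -0.6322]
J₁: ẑ×o_n = [-1.1199, 0.0240, 0.0000], ω = ẑ
J2: z=[-0.9659, 0.2588, 0.0000] o=[0.0880, 0.3284, 0.0000] → [-0.1636, -0.6107, -0.7479, -0.9659, 0.2588, 0.0000]
J3: z=[0.2585, 0.9646, -0.0523] o=[0.0805, 0.3006, -0.5492] → [-0.0372, 0.0244, 0.2663, 0.2585, 0.9646, -0.0523]
J4: z=[0.1377, -0.0904, -0.9863] o=[-0.1776, 0.3675, -0.5914] → [0.7458, -0.1932, 0.1219, 0.1377, -0.0904, -0.9863]
q̇ = J⁺·V = [0.0890, -0.2700, 0.6580, -0.6090]

0.0890 -0.2700 0.6580 -0.6090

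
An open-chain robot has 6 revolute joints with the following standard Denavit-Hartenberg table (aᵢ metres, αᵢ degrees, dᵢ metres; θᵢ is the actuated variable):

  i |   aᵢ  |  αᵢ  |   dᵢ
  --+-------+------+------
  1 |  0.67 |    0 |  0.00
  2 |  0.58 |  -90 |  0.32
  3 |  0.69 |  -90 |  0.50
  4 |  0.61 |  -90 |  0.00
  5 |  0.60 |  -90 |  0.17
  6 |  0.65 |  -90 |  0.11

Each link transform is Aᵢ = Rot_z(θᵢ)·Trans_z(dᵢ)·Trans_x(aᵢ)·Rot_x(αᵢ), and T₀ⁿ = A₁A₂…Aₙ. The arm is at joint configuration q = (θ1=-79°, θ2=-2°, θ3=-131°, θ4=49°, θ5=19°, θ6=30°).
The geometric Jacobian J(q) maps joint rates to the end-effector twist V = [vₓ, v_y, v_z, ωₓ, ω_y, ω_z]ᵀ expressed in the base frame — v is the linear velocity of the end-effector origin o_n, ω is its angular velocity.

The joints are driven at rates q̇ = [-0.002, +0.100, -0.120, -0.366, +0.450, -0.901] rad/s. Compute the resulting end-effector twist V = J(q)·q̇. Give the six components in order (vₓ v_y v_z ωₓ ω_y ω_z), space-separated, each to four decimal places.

o_n = [-0.6873, 0.2602, 1.4411]
J₁: ẑ×o_n = [-0.2602, -0.6873, 0.0000], ω = ẑ
J2: z=[0.0000, 0.0000, 1.0000] o=[0.1278, -0.6577, 0.0000] → [-0.9179, -0.8151, 0.0000, 0.0000, 0.0000, 1.0000]
J3: z=[0.9877, 0.1564, 0.0000] o=[0.2186, -1.2305, 0.3200] → [0.1754, -1.1073, 1.6141, 0.9877, 0.1564, 0.0000]
J4: z=[0.1181, -0.7454, 0.6561] o=[0.6416, -0.7052, 0.8407] → [-1.0809, -0.9427, -0.8766, 0.1181, -0.7454, 0.6561]
J5: z=[-0.5705, -0.5917, -0.5696] o=[0.1458, -0.5179, 1.1428] → [0.2667, 0.6447, -0.9368, -0.5705, -0.5917, -0.5696]
J6: z=[0.1530, 0.6048, -0.7815] o=[-0.4353, -0.2987, 1.1987] → [0.5834, 0.1598, 0.2379, 0.1530, 0.6048, -0.7815]
V = J·q̇ = [-0.1224, 0.5439, -0.5088, -0.5563, -0.5572, 0.3057]

-0.1224 0.5439 -0.5088 -0.5563 -0.5572 0.3057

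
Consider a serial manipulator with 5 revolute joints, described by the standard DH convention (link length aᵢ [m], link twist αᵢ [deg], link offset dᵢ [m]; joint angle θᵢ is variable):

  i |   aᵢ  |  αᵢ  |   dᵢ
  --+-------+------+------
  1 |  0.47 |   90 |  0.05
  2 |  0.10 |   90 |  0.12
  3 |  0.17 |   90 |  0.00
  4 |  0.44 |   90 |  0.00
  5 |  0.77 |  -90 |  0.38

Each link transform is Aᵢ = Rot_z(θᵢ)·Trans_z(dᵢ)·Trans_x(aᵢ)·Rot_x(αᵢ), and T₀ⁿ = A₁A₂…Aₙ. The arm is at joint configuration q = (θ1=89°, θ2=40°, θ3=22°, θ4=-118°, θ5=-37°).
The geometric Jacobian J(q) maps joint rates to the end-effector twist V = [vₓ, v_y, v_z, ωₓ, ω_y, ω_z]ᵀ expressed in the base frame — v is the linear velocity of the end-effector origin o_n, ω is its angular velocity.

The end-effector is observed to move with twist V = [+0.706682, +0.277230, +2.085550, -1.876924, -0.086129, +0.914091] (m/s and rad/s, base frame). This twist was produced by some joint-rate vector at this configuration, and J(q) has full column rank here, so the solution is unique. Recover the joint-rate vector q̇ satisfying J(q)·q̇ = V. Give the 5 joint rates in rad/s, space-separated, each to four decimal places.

0.8180 -0.7880 -0.3810 0.9970 0.4920

o_n = [0.2927, -0.5450, 0.1858]
J₁: ẑ×o_n = [0.5450, 0.2927, -0.0000], ω = ẑ
J2: z=[0.9998, -0.0175, 0.0000] o=[0.0082, 0.4699, 0.0500] → [-0.0024, -0.1357, -1.0098, 0.9998, -0.0175, 0.0000]
J3: z=[0.0112, 0.6427, -0.7660] o=[0.1295, 0.5444, 0.1143] → [-0.7886, -0.1258, -0.1171, 0.0112, 0.6427, -0.7660]
J4: z=[-0.9220, 0.3031, 0.2408] o=[0.1953, 0.6640, 0.2156] → [0.2821, -0.0041, 1.0852, -0.9220, 0.3031, 0.2408]
J5: z=[-0.3364, -0.3195, -0.8859] o=[0.1110, 0.2690, 0.3901] → [-0.6558, -0.2296, 0.3318, -0.3364, -0.3195, -0.8859]
q̇ = J⁺·V = [0.8180, -0.7880, -0.3810, 0.9970, 0.4920]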